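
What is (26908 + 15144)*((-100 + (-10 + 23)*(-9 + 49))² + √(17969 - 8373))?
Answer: 7417972800 + 84104*√2399 ≈ 7.4221e+9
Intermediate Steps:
(26908 + 15144)*((-100 + (-10 + 23)*(-9 + 49))² + √(17969 - 8373)) = 42052*((-100 + 13*40)² + √9596) = 42052*((-100 + 520)² + 2*√2399) = 42052*(420² + 2*√2399) = 42052*(176400 + 2*√2399) = 7417972800 + 84104*√2399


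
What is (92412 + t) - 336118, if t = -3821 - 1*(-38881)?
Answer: -208646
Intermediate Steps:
t = 35060 (t = -3821 + 38881 = 35060)
(92412 + t) - 336118 = (92412 + 35060) - 336118 = 127472 - 336118 = -208646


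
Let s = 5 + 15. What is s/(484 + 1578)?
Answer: 10/1031 ≈ 0.0096993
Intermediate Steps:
s = 20
s/(484 + 1578) = 20/(484 + 1578) = 20/2062 = (1/2062)*20 = 10/1031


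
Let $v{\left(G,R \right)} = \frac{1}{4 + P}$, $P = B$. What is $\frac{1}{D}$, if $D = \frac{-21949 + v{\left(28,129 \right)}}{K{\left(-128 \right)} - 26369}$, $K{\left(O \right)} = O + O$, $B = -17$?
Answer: $\frac{346125}{285338} \approx 1.213$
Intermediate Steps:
$P = -17$
$K{\left(O \right)} = 2 O$
$v{\left(G,R \right)} = - \frac{1}{13}$ ($v{\left(G,R \right)} = \frac{1}{4 - 17} = \frac{1}{-13} = - \frac{1}{13}$)
$D = \frac{285338}{346125}$ ($D = \frac{-21949 - \frac{1}{13}}{2 \left(-128\right) - 26369} = - \frac{285338}{13 \left(-256 - 26369\right)} = - \frac{285338}{13 \left(-26625\right)} = \left(- \frac{285338}{13}\right) \left(- \frac{1}{26625}\right) = \frac{285338}{346125} \approx 0.82438$)
$\frac{1}{D} = \frac{1}{\frac{285338}{346125}} = \frac{346125}{285338}$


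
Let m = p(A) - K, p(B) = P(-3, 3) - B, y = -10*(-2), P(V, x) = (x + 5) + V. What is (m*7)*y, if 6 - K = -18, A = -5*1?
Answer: -1960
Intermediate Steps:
P(V, x) = 5 + V + x (P(V, x) = (5 + x) + V = 5 + V + x)
y = 20
A = -5
p(B) = 5 - B (p(B) = (5 - 3 + 3) - B = 5 - B)
K = 24 (K = 6 - 1*(-18) = 6 + 18 = 24)
m = -14 (m = (5 - 1*(-5)) - 1*24 = (5 + 5) - 24 = 10 - 24 = -14)
(m*7)*y = -14*7*20 = -98*20 = -1960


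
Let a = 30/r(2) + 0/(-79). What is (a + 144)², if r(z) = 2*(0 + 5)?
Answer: 21609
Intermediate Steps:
r(z) = 10 (r(z) = 2*5 = 10)
a = 3 (a = 30/10 + 0/(-79) = 30*(⅒) + 0*(-1/79) = 3 + 0 = 3)
(a + 144)² = (3 + 144)² = 147² = 21609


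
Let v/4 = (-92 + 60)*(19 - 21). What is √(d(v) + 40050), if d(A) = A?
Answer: √40306 ≈ 200.76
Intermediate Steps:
v = 256 (v = 4*((-92 + 60)*(19 - 21)) = 4*(-32*(-2)) = 4*64 = 256)
√(d(v) + 40050) = √(256 + 40050) = √40306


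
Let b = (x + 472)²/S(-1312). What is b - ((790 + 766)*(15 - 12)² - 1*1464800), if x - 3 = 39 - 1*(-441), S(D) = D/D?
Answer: 2362821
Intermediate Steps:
S(D) = 1
x = 483 (x = 3 + (39 - 1*(-441)) = 3 + (39 + 441) = 3 + 480 = 483)
b = 912025 (b = (483 + 472)²/1 = 955²*1 = 912025*1 = 912025)
b - ((790 + 766)*(15 - 12)² - 1*1464800) = 912025 - ((790 + 766)*(15 - 12)² - 1*1464800) = 912025 - (1556*3² - 1464800) = 912025 - (1556*9 - 1464800) = 912025 - (14004 - 1464800) = 912025 - 1*(-1450796) = 912025 + 1450796 = 2362821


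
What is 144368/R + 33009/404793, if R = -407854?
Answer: -7496050523/27516074037 ≈ -0.27242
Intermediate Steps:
144368/R + 33009/404793 = 144368/(-407854) + 33009/404793 = 144368*(-1/407854) + 33009*(1/404793) = -72184/203927 + 11003/134931 = -7496050523/27516074037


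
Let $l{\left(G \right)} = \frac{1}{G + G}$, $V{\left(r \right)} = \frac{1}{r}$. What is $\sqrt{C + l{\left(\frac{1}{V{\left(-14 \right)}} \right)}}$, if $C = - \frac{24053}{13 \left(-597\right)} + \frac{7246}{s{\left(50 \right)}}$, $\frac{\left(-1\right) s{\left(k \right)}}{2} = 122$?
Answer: $\frac{i \sqrt{1169970228096033}}{6627894} \approx 5.1607 i$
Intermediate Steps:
$s{\left(k \right)} = -244$ ($s{\left(k \right)} = \left(-2\right) 122 = -244$)
$l{\left(G \right)} = \frac{1}{2 G}$
$C = - \frac{25183637}{946842}$ ($C = - \frac{24053}{13 \left(-597\right)} + \frac{7246}{-244} = - \frac{24053}{-7761} + 7246 \left(- \frac{1}{244}\right) = \left(-24053\right) \left(- \frac{1}{7761}\right) - \frac{3623}{122} = \frac{24053}{7761} - \frac{3623}{122} = - \frac{25183637}{946842} \approx -26.598$)
$\sqrt{C + l{\left(\frac{1}{V{\left(-14 \right)}} \right)}} = \sqrt{- \frac{25183637}{946842} + \frac{1}{2 \frac{1}{\frac{1}{-14}}}} = \sqrt{- \frac{25183637}{946842} + \frac{1}{2 \frac{1}{- \frac{1}{14}}}} = \sqrt{- \frac{25183637}{946842} + \frac{1}{2 \left(-14\right)}} = \sqrt{- \frac{25183637}{946842} + \frac{1}{2} \left(- \frac{1}{14}\right)} = \sqrt{- \frac{25183637}{946842} - \frac{1}{28}} = \sqrt{- \frac{353044339}{13255788}} = \frac{i \sqrt{1169970228096033}}{6627894}$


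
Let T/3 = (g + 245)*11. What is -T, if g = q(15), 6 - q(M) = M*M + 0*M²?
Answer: -858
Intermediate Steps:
q(M) = 6 - M² (q(M) = 6 - (M*M + 0*M²) = 6 - (M² + 0) = 6 - M²)
g = -219 (g = 6 - 1*15² = 6 - 1*225 = 6 - 225 = -219)
T = 858 (T = 3*((-219 + 245)*11) = 3*(26*11) = 3*286 = 858)
-T = -1*858 = -858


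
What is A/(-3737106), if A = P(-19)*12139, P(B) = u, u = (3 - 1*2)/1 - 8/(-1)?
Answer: -12139/415234 ≈ -0.029234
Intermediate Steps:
u = 9 (u = (3 - 2)*1 - 8*(-1) = 1*1 + 8 = 1 + 8 = 9)
P(B) = 9
A = 109251 (A = 9*12139 = 109251)
A/(-3737106) = 109251/(-3737106) = 109251*(-1/3737106) = -12139/415234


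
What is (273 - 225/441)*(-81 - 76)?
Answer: -2096264/49 ≈ -42781.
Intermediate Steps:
(273 - 225/441)*(-81 - 76) = (273 - 225*1/441)*(-157) = (273 - 25/49)*(-157) = (13352/49)*(-157) = -2096264/49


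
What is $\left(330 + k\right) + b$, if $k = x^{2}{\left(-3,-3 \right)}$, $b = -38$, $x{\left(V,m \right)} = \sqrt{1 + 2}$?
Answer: $295$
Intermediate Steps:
$x{\left(V,m \right)} = \sqrt{3}$
$k = 3$ ($k = \left(\sqrt{3}\right)^{2} = 3$)
$\left(330 + k\right) + b = \left(330 + 3\right) - 38 = 333 - 38 = 295$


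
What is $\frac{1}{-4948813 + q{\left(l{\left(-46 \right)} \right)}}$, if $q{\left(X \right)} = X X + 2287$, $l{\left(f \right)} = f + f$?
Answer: $- \frac{1}{4938062} \approx -2.0251 \cdot 10^{-7}$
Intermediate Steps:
$l{\left(f \right)} = 2 f$
$q{\left(X \right)} = 2287 + X^{2}$ ($q{\left(X \right)} = X^{2} + 2287 = 2287 + X^{2}$)
$\frac{1}{-4948813 + q{\left(l{\left(-46 \right)} \right)}} = \frac{1}{-4948813 + \left(2287 + \left(2 \left(-46\right)\right)^{2}\right)} = \frac{1}{-4948813 + \left(2287 + \left(-92\right)^{2}\right)} = \frac{1}{-4948813 + \left(2287 + 8464\right)} = \frac{1}{-4948813 + 10751} = \frac{1}{-4938062} = - \frac{1}{4938062}$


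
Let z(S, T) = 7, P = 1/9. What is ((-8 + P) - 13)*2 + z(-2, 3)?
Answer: -313/9 ≈ -34.778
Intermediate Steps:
P = ⅑ ≈ 0.11111
((-8 + P) - 13)*2 + z(-2, 3) = ((-8 + ⅑) - 13)*2 + 7 = (-71/9 - 13)*2 + 7 = -188/9*2 + 7 = -376/9 + 7 = -313/9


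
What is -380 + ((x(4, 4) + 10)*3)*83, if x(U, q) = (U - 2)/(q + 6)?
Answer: 10799/5 ≈ 2159.8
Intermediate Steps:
x(U, q) = (-2 + U)/(6 + q)
-380 + ((x(4, 4) + 10)*3)*83 = -380 + (((-2 + 4)/(6 + 4) + 10)*3)*83 = -380 + ((2/10 + 10)*3)*83 = -380 + (((1/10)*2 + 10)*3)*83 = -380 + ((1/5 + 10)*3)*83 = -380 + ((51/5)*3)*83 = -380 + (153/5)*83 = -380 + 12699/5 = 10799/5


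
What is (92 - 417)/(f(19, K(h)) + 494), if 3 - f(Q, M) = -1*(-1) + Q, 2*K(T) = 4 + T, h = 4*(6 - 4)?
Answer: -325/477 ≈ -0.68134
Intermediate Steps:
h = 8 (h = 4*2 = 8)
K(T) = 2 + T/2 (K(T) = (4 + T)/2 = 2 + T/2)
f(Q, M) = 2 - Q (f(Q, M) = 3 - (-1*(-1) + Q) = 3 - (1 + Q) = 3 + (-1 - Q) = 2 - Q)
(92 - 417)/(f(19, K(h)) + 494) = (92 - 417)/((2 - 1*19) + 494) = -325/((2 - 19) + 494) = -325/(-17 + 494) = -325/477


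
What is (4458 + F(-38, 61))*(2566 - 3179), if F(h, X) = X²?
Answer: -5013727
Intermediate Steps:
(4458 + F(-38, 61))*(2566 - 3179) = (4458 + 61²)*(2566 - 3179) = (4458 + 3721)*(-613) = 8179*(-613) = -5013727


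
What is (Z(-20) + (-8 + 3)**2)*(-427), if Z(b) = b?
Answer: -2135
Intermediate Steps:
(Z(-20) + (-8 + 3)**2)*(-427) = (-20 + (-8 + 3)**2)*(-427) = (-20 + (-5)**2)*(-427) = (-20 + 25)*(-427) = 5*(-427) = -2135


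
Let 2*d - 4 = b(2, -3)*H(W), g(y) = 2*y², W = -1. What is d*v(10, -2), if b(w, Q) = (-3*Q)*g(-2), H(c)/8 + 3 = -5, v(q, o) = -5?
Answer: 11510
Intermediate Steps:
H(c) = -64 (H(c) = -24 + 8*(-5) = -24 - 40 = -64)
b(w, Q) = -24*Q (b(w, Q) = (-3*Q)*(2*(-2)²) = (-3*Q)*(2*4) = -3*Q*8 = -24*Q)
d = -2302 (d = 2 + (-24*(-3)*(-64))/2 = 2 + (72*(-64))/2 = 2 + (½)*(-4608) = 2 - 2304 = -2302)
d*v(10, -2) = -2302*(-5) = 11510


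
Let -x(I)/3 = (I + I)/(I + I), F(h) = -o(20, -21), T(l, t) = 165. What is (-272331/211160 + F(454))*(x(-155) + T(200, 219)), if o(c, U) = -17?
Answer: 268708509/105580 ≈ 2545.1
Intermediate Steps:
F(h) = 17 (F(h) = -1*(-17) = 17)
x(I) = -3 (x(I) = -3*(I + I)/(I + I) = -3*2*I/(2*I) = -3*2*I*1/(2*I) = -3*1 = -3)
(-272331/211160 + F(454))*(x(-155) + T(200, 219)) = (-272331/211160 + 17)*(-3 + 165) = (-272331*1/211160 + 17)*162 = (-272331/211160 + 17)*162 = (3317389/211160)*162 = 268708509/105580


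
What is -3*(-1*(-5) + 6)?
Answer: -33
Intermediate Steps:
-3*(-1*(-5) + 6) = -3*(5 + 6) = -3*11 = -33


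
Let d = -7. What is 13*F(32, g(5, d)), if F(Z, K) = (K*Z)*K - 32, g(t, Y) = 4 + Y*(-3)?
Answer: 259584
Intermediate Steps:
g(t, Y) = 4 - 3*Y
F(Z, K) = -32 + Z*K² (F(Z, K) = Z*K² - 32 = -32 + Z*K²)
13*F(32, g(5, d)) = 13*(-32 + 32*(4 - 3*(-7))²) = 13*(-32 + 32*(4 + 21)²) = 13*(-32 + 32*25²) = 13*(-32 + 32*625) = 13*(-32 + 20000) = 13*19968 = 259584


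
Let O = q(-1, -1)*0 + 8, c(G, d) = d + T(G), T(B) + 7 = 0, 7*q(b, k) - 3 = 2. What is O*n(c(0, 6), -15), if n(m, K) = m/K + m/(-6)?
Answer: 28/15 ≈ 1.8667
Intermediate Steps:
q(b, k) = 5/7 (q(b, k) = 3/7 + (1/7)*2 = 3/7 + 2/7 = 5/7)
T(B) = -7 (T(B) = -7 + 0 = -7)
c(G, d) = -7 + d (c(G, d) = d - 7 = -7 + d)
n(m, K) = -m/6 + m/K (n(m, K) = m/K + m*(-1/6) = m/K - m/6 = -m/6 + m/K)
O = 8 (O = (5/7)*0 + 8 = 0 + 8 = 8)
O*n(c(0, 6), -15) = 8*(-(-7 + 6)/6 + (-7 + 6)/(-15)) = 8*(-1/6*(-1) - 1*(-1/15)) = 8*(1/6 + 1/15) = 8*(7/30) = 28/15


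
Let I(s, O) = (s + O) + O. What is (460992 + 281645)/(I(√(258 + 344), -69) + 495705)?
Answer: 368026390179/245586650887 - 742637*√602/245586650887 ≈ 1.4985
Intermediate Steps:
I(s, O) = s + 2*O (I(s, O) = (O + s) + O = s + 2*O)
(460992 + 281645)/(I(√(258 + 344), -69) + 495705) = (460992 + 281645)/((√(258 + 344) + 2*(-69)) + 495705) = 742637/((√602 - 138) + 495705) = 742637/((-138 + √602) + 495705) = 742637/(495567 + √602)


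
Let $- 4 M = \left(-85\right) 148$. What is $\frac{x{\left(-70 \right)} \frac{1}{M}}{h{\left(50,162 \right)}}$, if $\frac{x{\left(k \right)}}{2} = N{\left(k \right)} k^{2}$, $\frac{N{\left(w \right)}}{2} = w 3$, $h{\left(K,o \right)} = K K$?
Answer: $- \frac{8232}{15725} \approx -0.5235$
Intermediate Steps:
$h{\left(K,o \right)} = K^{2}$
$M = 3145$ ($M = - \frac{\left(-85\right) 148}{4} = \left(- \frac{1}{4}\right) \left(-12580\right) = 3145$)
$N{\left(w \right)} = 6 w$ ($N{\left(w \right)} = 2 w 3 = 2 \cdot 3 w = 6 w$)
$x{\left(k \right)} = 12 k^{3}$ ($x{\left(k \right)} = 2 \cdot 6 k k^{2} = 2 \cdot 6 k^{3} = 12 k^{3}$)
$\frac{x{\left(-70 \right)} \frac{1}{M}}{h{\left(50,162 \right)}} = \frac{12 \left(-70\right)^{3} \cdot \frac{1}{3145}}{50^{2}} = \frac{12 \left(-343000\right) \frac{1}{3145}}{2500} = \left(-4116000\right) \frac{1}{3145} \cdot \frac{1}{2500} = \left(- \frac{823200}{629}\right) \frac{1}{2500} = - \frac{8232}{15725}$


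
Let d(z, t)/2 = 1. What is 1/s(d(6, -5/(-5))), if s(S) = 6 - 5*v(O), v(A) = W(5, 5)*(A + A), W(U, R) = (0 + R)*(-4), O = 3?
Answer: 1/606 ≈ 0.0016502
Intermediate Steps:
W(U, R) = -4*R (W(U, R) = R*(-4) = -4*R)
v(A) = -40*A (v(A) = (-4*5)*(A + A) = -40*A)
d(z, t) = 2 (d(z, t) = 2*1 = 2)
s(S) = 606 (s(S) = 6 - (-200)*3 = 6 - 5*(-120) = 6 + 600 = 606)
1/s(d(6, -5/(-5))) = 1/606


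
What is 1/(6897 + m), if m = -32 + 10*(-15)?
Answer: 1/6715 ≈ 0.00014892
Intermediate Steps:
m = -182 (m = -32 - 150 = -182)
1/(6897 + m) = 1/(6897 - 182) = 1/6715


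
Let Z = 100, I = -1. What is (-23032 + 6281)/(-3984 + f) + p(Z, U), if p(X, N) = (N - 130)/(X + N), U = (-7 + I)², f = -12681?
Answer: 823637/1366530 ≈ 0.60272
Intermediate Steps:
U = 64 (U = (-7 - 1)² = (-8)² = 64)
p(X, N) = (-130 + N)/(N + X)
(-23032 + 6281)/(-3984 + f) + p(Z, U) = (-23032 + 6281)/(-3984 - 12681) + (-130 + 64)/(64 + 100) = -16751/(-16665) - 66/164 = -16751*(-1/16665) + (1/164)*(-66) = 16751/16665 - 33/82 = 823637/1366530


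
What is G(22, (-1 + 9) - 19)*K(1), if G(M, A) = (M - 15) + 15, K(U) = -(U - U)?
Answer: 0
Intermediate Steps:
K(U) = 0 (K(U) = -1*0 = 0)
G(M, A) = M (G(M, A) = (-15 + M) + 15 = M)
G(22, (-1 + 9) - 19)*K(1) = 22*0 = 0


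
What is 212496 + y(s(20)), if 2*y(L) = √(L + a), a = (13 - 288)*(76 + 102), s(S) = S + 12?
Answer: 212496 + I*√48918/2 ≈ 2.125e+5 + 110.59*I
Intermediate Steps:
s(S) = 12 + S
a = -48950 (a = -275*178 = -48950)
y(L) = √(-48950 + L)/2 (y(L) = √(L - 48950)/2 = √(-48950 + L)/2)
212496 + y(s(20)) = 212496 + √(-48950 + (12 + 20))/2 = 212496 + √(-48950 + 32)/2 = 212496 + √(-48918)/2 = 212496 + (I*√48918)/2 = 212496 + I*√48918/2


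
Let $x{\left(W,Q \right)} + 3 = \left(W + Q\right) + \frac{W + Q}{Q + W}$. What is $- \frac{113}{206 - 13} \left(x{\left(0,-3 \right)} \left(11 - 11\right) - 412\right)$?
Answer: $\frac{46556}{193} \approx 241.22$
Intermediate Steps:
$x{\left(W,Q \right)} = -2 + Q + W$ ($x{\left(W,Q \right)} = -3 + \left(\left(W + Q\right) + \frac{W + Q}{Q + W}\right) = -3 + \left(\left(Q + W\right) + \frac{Q + W}{Q + W}\right) = -3 + \left(\left(Q + W\right) + 1\right) = -3 + \left(1 + Q + W\right) = -2 + Q + W$)
$- \frac{113}{206 - 13} \left(x{\left(0,-3 \right)} \left(11 - 11\right) - 412\right) = - \frac{113}{206 - 13} \left(\left(-2 - 3 + 0\right) \left(11 - 11\right) - 412\right) = - \frac{113}{206 - 13} \left(\left(-5\right) 0 - 412\right) = - \frac{113}{193} \left(0 - 412\right) = \left(-113\right) \frac{1}{193} \left(-412\right) = \left(- \frac{113}{193}\right) \left(-412\right) = \frac{46556}{193}$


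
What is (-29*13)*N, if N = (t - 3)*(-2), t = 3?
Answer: 0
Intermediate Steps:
N = 0 (N = (3 - 3)*(-2) = 0*(-2) = 0)
(-29*13)*N = -29*13*0 = -377*0 = 0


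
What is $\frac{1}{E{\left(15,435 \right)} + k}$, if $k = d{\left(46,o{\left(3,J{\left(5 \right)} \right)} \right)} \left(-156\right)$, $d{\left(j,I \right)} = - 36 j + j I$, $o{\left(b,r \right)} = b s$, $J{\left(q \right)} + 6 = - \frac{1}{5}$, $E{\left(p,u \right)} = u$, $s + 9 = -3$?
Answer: $\frac{1}{517107} \approx 1.9338 \cdot 10^{-6}$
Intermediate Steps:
$s = -12$ ($s = -9 - 3 = -12$)
$J{\left(q \right)} = - \frac{31}{5}$ ($J{\left(q \right)} = -6 - \frac{1}{5} = - \frac{31}{5}$)
$o{\left(b,r \right)} = - 12 b$ ($o{\left(b,r \right)} = b \left(-12\right) = - 12 b$)
$d{\left(j,I \right)} = - 36 j + I j$
$k = 516672$ ($k = 46 \left(-36 - 36\right) \left(-156\right) = 46 \left(-72\right) \left(-156\right) = \left(-3312\right) \left(-156\right) = 516672$)
$\frac{1}{E{\left(15,435 \right)} + k} = \frac{1}{435 + 516672} = \frac{1}{517107}$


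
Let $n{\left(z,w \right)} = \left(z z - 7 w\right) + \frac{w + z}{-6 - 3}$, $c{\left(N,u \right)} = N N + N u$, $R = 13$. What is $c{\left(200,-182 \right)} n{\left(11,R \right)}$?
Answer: $98400$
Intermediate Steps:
$c{\left(N,u \right)} = N^{2} + N u$
$n{\left(z,w \right)} = z^{2} - \frac{64 w}{9} - \frac{z}{9}$ ($n{\left(z,w \right)} = \left(z^{2} - 7 w\right) + \frac{w + z}{-9} = \left(z^{2} - 7 w\right) + \left(w + z\right) \left(- \frac{1}{9}\right) = \left(z^{2} - 7 w\right) - \left(\frac{w}{9} + \frac{z}{9}\right) = z^{2} - \frac{64 w}{9} - \frac{z}{9}$)
$c{\left(200,-182 \right)} n{\left(11,R \right)} = 200 \left(200 - 182\right) \left(11^{2} - \frac{832}{9} - \frac{11}{9}\right) = 200 \cdot 18 \left(121 - \frac{832}{9} - \frac{11}{9}\right) = 3600 \cdot \frac{82}{3} = 98400$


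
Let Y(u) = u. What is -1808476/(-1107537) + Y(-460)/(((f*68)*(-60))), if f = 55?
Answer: 2257397119/1380729460 ≈ 1.6349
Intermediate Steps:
-1808476/(-1107537) + Y(-460)/(((f*68)*(-60))) = -1808476/(-1107537) - 460/((55*68)*(-60)) = -1808476*(-1/1107537) - 460/(3740*(-60)) = 1808476/1107537 - 460/(-224400) = 1808476/1107537 - 460*(-1/224400) = 1808476/1107537 + 23/11220 = 2257397119/1380729460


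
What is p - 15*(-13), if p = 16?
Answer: 211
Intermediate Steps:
p - 15*(-13) = 16 - 15*(-13) = 16 + 195 = 211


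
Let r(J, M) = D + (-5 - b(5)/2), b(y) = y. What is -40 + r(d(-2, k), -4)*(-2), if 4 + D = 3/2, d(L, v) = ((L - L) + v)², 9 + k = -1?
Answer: -20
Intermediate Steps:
k = -10 (k = -9 - 1 = -10)
d(L, v) = v² (d(L, v) = (0 + v)² = v²)
D = -5/2 (D = -4 + 3/2 = -5/2 ≈ -2.5000)
r(J, M) = -10 (r(J, M) = -5/2 + (-5 - 5/2) = -5/2 - 15/2 = -10)
-40 + r(d(-2, k), -4)*(-2) = -40 - 10*(-2) = -40 + 20 = -20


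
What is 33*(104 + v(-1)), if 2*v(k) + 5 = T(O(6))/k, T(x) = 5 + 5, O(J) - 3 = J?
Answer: 6369/2 ≈ 3184.5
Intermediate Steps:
O(J) = 3 + J
T(x) = 10
v(k) = -5/2 + 5/k (v(k) = -5/2 + (10/k)/2 = -5/2 + 5/k)
33*(104 + v(-1)) = 33*(104 + (-5/2 + 5/(-1))) = 33*(104 + (-5/2 + 5*(-1))) = 33*(104 + (-5/2 - 5)) = 33*(104 - 15/2) = 33*(193/2) = 6369/2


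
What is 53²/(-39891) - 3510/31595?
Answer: -45753553/252071229 ≈ -0.18151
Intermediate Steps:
53²/(-39891) - 3510/31595 = 2809*(-1/39891) - 3510*1/31595 = -2809/39891 - 702/6319 = -45753553/252071229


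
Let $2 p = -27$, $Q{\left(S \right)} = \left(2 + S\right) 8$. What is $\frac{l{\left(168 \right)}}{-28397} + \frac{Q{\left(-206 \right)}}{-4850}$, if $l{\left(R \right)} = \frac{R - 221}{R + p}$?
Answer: $\frac{7160390218}{21278582025} \approx 0.33651$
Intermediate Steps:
$Q{\left(S \right)} = 16 + 8 S$
$p = - \frac{27}{2}$ ($p = \frac{1}{2} \left(-27\right) = - \frac{27}{2} \approx -13.5$)
$l{\left(R \right)} = \frac{-221 + R}{- \frac{27}{2} + R}$ ($l{\left(R \right)} = \frac{R - 221}{R - \frac{27}{2}} = \frac{-221 + R}{- \frac{27}{2} + R}$)
$\frac{l{\left(168 \right)}}{-28397} + \frac{Q{\left(-206 \right)}}{-4850} = \frac{2 \frac{1}{-27 + 2 \cdot 168} \left(-221 + 168\right)}{-28397} + \frac{16 + 8 \left(-206\right)}{-4850} = 2 \frac{1}{-27 + 336} \left(-53\right) \left(- \frac{1}{28397}\right) + \left(16 - 1648\right) \left(- \frac{1}{4850}\right) = 2 \cdot \frac{1}{309} \left(-53\right) \left(- \frac{1}{28397}\right) - - \frac{816}{2425} = 2 \cdot \frac{1}{309} \left(-53\right) \left(- \frac{1}{28397}\right) + \frac{816}{2425} = \left(- \frac{106}{309}\right) \left(- \frac{1}{28397}\right) + \frac{816}{2425} = \frac{106}{8774673} + \frac{816}{2425} = \frac{7160390218}{21278582025}$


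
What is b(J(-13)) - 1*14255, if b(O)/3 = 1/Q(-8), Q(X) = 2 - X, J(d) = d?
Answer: -142547/10 ≈ -14255.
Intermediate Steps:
b(O) = 3/10 (b(O) = 3/(2 - 1*(-8)) = 3/(2 + 8) = 3/10)
b(J(-13)) - 1*14255 = 3/10 - 1*14255 = 3/10 - 14255 = -142547/10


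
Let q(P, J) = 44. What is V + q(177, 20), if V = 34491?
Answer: 34535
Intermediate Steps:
V + q(177, 20) = 34491 + 44 = 34535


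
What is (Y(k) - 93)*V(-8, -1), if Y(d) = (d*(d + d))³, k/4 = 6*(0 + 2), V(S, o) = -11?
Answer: -1076291959809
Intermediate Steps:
k = 48 (k = 4*(6*(0 + 2)) = 4*(6*2) = 4*12 = 48)
Y(d) = 8*d⁶ (Y(d) = (d*(2*d))³ = (2*d²)³ = 8*d⁶)
(Y(k) - 93)*V(-8, -1) = (8*48⁶ - 93)*(-11) = (8*12230590464 - 93)*(-11) = (97844723712 - 93)*(-11) = 97844723619*(-11) = -1076291959809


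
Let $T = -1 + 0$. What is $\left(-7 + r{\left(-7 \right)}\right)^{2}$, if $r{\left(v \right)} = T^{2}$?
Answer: $36$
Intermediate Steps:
$T = -1$
$r{\left(v \right)} = 1$ ($r{\left(v \right)} = \left(-1\right)^{2} = 1$)
$\left(-7 + r{\left(-7 \right)}\right)^{2} = \left(-7 + 1\right)^{2} = \left(-6\right)^{2} = 36$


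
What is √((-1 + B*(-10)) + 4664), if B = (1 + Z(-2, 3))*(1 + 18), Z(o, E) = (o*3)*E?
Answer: 3*√877 ≈ 88.843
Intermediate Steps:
Z(o, E) = 3*E*o (Z(o, E) = (3*o)*E = 3*E*o)
B = -323 (B = (1 + 3*3*(-2))*(1 + 18) = (1 - 18)*19 = -17*19 = -323)
√((-1 + B*(-10)) + 4664) = √((-1 - 323*(-10)) + 4664) = √((-1 + 3230) + 4664) = √(3229 + 4664) = √7893 = 3*√877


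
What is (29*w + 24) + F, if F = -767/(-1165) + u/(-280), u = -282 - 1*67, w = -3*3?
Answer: -15337611/65240 ≈ -235.10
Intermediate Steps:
w = -9
u = -349 (u = -282 - 67 = -349)
F = 124269/65240 (F = -767/(-1165) - 349/(-280) = -767*(-1/1165) - 349*(-1/280) = 767/1165 + 349/280 = 124269/65240 ≈ 1.9048)
(29*w + 24) + F = (29*(-9) + 24) + 124269/65240 = (-261 + 24) + 124269/65240 = -237 + 124269/65240 = -15337611/65240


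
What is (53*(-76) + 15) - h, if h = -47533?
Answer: 43520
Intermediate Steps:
(53*(-76) + 15) - h = (53*(-76) + 15) - 1*(-47533) = (-4028 + 15) + 47533 = -4013 + 47533 = 43520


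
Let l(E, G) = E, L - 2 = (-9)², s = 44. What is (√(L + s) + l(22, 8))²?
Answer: (22 + √127)² ≈ 1106.9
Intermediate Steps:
L = 83 (L = 2 + (-9)² = 2 + 81 = 83)
(√(L + s) + l(22, 8))² = (√(83 + 44) + 22)² = (√127 + 22)² = (22 + √127)²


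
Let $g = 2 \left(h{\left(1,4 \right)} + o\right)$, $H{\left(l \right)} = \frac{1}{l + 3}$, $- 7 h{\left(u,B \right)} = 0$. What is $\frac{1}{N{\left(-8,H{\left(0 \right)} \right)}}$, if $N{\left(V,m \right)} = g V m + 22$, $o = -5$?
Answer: $\frac{3}{146} \approx 0.020548$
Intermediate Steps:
$h{\left(u,B \right)} = 0$ ($h{\left(u,B \right)} = \left(- \frac{1}{7}\right) 0 = 0$)
$H{\left(l \right)} = \frac{1}{3 + l}$
$g = -10$ ($g = 2 \left(0 - 5\right) = 2 \left(-5\right) = -10$)
$N{\left(V,m \right)} = 22 - 10 V m$ ($N{\left(V,m \right)} = - 10 V m + 22 = 22 - 10 V m$)
$\frac{1}{N{\left(-8,H{\left(0 \right)} \right)}} = \frac{1}{22 - - \frac{80}{3 + 0}} = \frac{1}{22 - - \frac{80}{3}} = \frac{1}{22 - \left(-80\right) \frac{1}{3}} = \frac{1}{22 + \frac{80}{3}} = \frac{1}{\frac{146}{3}} = \frac{3}{146}$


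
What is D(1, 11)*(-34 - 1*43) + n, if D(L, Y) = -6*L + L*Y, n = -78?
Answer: -463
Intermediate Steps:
D(1, 11)*(-34 - 1*43) + n = (1*(-6 + 11))*(-34 - 1*43) - 78 = (1*5)*(-34 - 43) - 78 = 5*(-77) - 78 = -385 - 78 = -463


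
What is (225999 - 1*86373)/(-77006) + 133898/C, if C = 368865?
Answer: -20596097551/14202409095 ≈ -1.4502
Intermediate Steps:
(225999 - 1*86373)/(-77006) + 133898/C = (225999 - 1*86373)/(-77006) + 133898/368865 = (225999 - 86373)*(-1/77006) + 133898*(1/368865) = 139626*(-1/77006) + 133898/368865 = -69813/38503 + 133898/368865 = -20596097551/14202409095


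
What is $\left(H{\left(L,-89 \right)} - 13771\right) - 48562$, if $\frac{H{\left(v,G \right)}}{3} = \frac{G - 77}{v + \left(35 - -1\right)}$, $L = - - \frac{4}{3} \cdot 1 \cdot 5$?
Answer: $- \frac{3990059}{64} \approx -62345.0$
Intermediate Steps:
$L = \frac{20}{3}$ ($L = - \left(-4\right) \frac{1}{3} \cdot 1 \cdot 5 = - \left(- \frac{4}{3}\right) 1 \cdot 5 = - \frac{\left(-4\right) 5}{3} = \left(-1\right) \left(- \frac{20}{3}\right) = \frac{20}{3} \approx 6.6667$)
$H{\left(v,G \right)} = \frac{3 \left(-77 + G\right)}{36 + v}$ ($H{\left(v,G \right)} = 3 \frac{G - 77}{v + \left(35 - -1\right)} = 3 \frac{-77 + G}{v + \left(35 + 1\right)} = 3 \frac{-77 + G}{v + 36} = 3 \frac{-77 + G}{36 + v} = \frac{3 \left(-77 + G\right)}{36 + v}$)
$\left(H{\left(L,-89 \right)} - 13771\right) - 48562 = \left(\frac{3 \left(-77 - 89\right)}{36 + \frac{20}{3}} - 13771\right) - 48562 = \left(3 \frac{1}{\frac{128}{3}} \left(-166\right) - 13771\right) - 48562 = \left(3 \cdot \frac{3}{128} \left(-166\right) - 13771\right) - 48562 = \left(- \frac{747}{64} - 13771\right) - 48562 = - \frac{882091}{64} - 48562 = - \frac{3990059}{64}$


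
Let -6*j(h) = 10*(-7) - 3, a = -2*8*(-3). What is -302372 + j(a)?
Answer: -1814159/6 ≈ -3.0236e+5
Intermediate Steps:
a = 48 (a = -16*(-3) = 48)
j(h) = 73/6 (j(h) = -(10*(-7) - 3)/6 = -(-70 - 3)/6 = -⅙*(-73) = 73/6)
-302372 + j(a) = -302372 + 73/6 = -1814159/6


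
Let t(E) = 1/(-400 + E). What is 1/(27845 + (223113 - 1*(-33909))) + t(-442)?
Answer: -284025/239858014 ≈ -0.0011841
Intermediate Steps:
1/(27845 + (223113 - 1*(-33909))) + t(-442) = 1/(27845 + (223113 - 1*(-33909))) + 1/(-400 - 442) = 1/(27845 + (223113 + 33909)) + 1/(-842) = 1/(27845 + 257022) - 1/842 = 1/284867 - 1/842 = -284025/239858014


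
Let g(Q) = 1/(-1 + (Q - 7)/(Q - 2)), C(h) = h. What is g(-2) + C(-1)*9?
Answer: -41/5 ≈ -8.2000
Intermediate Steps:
g(Q) = 1/(-1 + (-7 + Q)/(-2 + Q))
g(-2) + C(-1)*9 = (2/5 - 1/5*(-2)) - 1*9 = (2/5 + 2/5) - 9 = 4/5 - 9 = -41/5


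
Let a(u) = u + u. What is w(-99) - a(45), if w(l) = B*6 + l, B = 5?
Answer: -159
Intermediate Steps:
a(u) = 2*u
w(l) = 30 + l (w(l) = 5*6 + l = 30 + l)
w(-99) - a(45) = (30 - 99) - 2*45 = -69 - 1*90 = -69 - 90 = -159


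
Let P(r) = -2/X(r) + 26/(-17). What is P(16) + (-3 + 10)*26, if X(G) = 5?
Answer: 15306/85 ≈ 180.07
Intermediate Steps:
P(r) = -164/85 (P(r) = -2/5 + 26/(-17) = -2*1/5 + 26*(-1/17) = -2/5 - 26/17 = -164/85)
P(16) + (-3 + 10)*26 = -164/85 + (-3 + 10)*26 = -164/85 + 7*26 = -164/85 + 182 = 15306/85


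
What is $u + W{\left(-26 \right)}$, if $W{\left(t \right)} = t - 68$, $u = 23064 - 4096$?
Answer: $18874$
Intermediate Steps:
$u = 18968$ ($u = 23064 - 4096 = 18968$)
$W{\left(t \right)} = -68 + t$ ($W{\left(t \right)} = t - 68 = -68 + t$)
$u + W{\left(-26 \right)} = 18968 - 94 = 18874$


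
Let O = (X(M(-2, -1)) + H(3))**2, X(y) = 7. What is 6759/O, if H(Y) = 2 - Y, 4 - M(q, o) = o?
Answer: 751/4 ≈ 187.75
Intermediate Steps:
M(q, o) = 4 - o
O = 36 (O = (7 + (2 - 1*3))**2 = (7 + (2 - 3))**2 = (7 - 1)**2 = 6**2 = 36)
6759/O = 6759/36 = 6759*(1/36) = 751/4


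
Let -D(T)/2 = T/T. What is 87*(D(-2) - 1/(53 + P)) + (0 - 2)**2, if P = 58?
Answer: -6319/37 ≈ -170.78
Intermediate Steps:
D(T) = -2 (D(T) = -2*T/T = -2*1 = -2)
87*(D(-2) - 1/(53 + P)) + (0 - 2)**2 = 87*(-2 - 1/(53 + 58)) + (0 - 2)**2 = 87*(-2 - 1/111) + (-2)**2 = 87*(-2 - 1*1/111) + 4 = 87*(-2 - 1/111) + 4 = 87*(-223/111) + 4 = -6467/37 + 4 = -6319/37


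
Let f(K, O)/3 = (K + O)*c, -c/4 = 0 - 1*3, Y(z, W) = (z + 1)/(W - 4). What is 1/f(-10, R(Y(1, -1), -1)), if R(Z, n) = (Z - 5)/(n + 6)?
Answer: -25/9972 ≈ -0.0025070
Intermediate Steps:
Y(z, W) = (1 + z)/(-4 + W)
c = 12 (c = -4*(0 - 1*3) = -4*(0 - 3) = -4*(-3) = 12)
R(Z, n) = (-5 + Z)/(6 + n)
f(K, O) = 36*K + 36*O (f(K, O) = 3*((K + O)*12) = 3*(12*K + 12*O) = 36*K + 36*O)
1/f(-10, R(Y(1, -1), -1)) = 1/(36*(-10) + 36*((-5 + (1 + 1)/(-4 - 1))/(6 - 1))) = 1/(-360 + 36*((-5 + 2/(-5))/5)) = 1/(-360 + 36*((-5 - ⅕*2)/5)) = 1/(-360 + 36*((-5 - ⅖)/5)) = 1/(-360 + 36*((⅕)*(-27/5))) = 1/(-360 + 36*(-27/25)) = 1/(-360 - 972/25) = 1/(-9972/25) = -25/9972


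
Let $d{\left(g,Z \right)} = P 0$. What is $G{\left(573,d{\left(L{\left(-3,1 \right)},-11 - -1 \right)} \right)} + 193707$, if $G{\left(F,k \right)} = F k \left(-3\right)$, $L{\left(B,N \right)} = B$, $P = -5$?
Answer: $193707$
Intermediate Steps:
$d{\left(g,Z \right)} = 0$ ($d{\left(g,Z \right)} = \left(-5\right) 0 = 0$)
$G{\left(F,k \right)} = - 3 F k$
$G{\left(573,d{\left(L{\left(-3,1 \right)},-11 - -1 \right)} \right)} + 193707 = \left(-3\right) 573 \cdot 0 + 193707 = 0 + 193707 = 193707$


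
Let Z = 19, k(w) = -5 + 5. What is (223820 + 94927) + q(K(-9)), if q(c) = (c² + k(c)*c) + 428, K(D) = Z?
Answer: 319536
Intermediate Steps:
k(w) = 0
K(D) = 19
q(c) = 428 + c² (q(c) = (c² + 0*c) + 428 = (c² + 0) + 428 = c² + 428 = 428 + c²)
(223820 + 94927) + q(K(-9)) = (223820 + 94927) + (428 + 19²) = 318747 + (428 + 361) = 318747 + 789 = 319536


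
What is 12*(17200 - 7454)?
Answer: 116952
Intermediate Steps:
12*(17200 - 7454) = 12*9746 = 116952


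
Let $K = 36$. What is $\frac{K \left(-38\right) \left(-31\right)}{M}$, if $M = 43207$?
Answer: $\frac{42408}{43207} \approx 0.98151$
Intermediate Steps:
$\frac{K \left(-38\right) \left(-31\right)}{M} = \frac{36 \left(-38\right) \left(-31\right)}{43207} = \left(-1368\right) \left(-31\right) \frac{1}{43207} = 42408 \cdot \frac{1}{43207} = \frac{42408}{43207}$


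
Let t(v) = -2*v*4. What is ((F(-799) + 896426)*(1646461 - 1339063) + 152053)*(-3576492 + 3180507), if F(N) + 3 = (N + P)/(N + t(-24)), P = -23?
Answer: -66234208422509411925/607 ≈ -1.0912e+17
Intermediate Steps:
t(v) = -8*v
F(N) = -3 + (-23 + N)/(192 + N) (F(N) = -3 + (N - 23)/(N - 8*(-24)) = -3 + (-23 + N)/(N + 192) = -3 + (-23 + N)/(192 + N))
((F(-799) + 896426)*(1646461 - 1339063) + 152053)*(-3576492 + 3180507) = (((-599 - 2*(-799))/(192 - 799) + 896426)*(1646461 - 1339063) + 152053)*(-3576492 + 3180507) = (((-599 + 1598)/(-607) + 896426)*307398 + 152053)*(-395985) = ((-1/607*999 + 896426)*307398 + 152053)*(-395985) = ((-999/607 + 896426)*307398 + 152053)*(-395985) = ((544129583/607)*307398 + 152053)*(-395985) = (167264345555034/607 + 152053)*(-395985) = (167264437851205/607)*(-395985) = -66234208422509411925/607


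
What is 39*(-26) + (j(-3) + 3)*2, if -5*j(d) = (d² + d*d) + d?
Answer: -1014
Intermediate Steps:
j(d) = -2*d²/5 - d/5 (j(d) = -((d² + d*d) + d)/5 = -((d² + d²) + d)/5 = -(2*d² + d)/5 = -(d + 2*d²)/5 = -2*d²/5 - d/5)
39*(-26) + (j(-3) + 3)*2 = 39*(-26) + (-⅕*(-3)*(1 + 2*(-3)) + 3)*2 = -1014 + (-⅕*(-3)*(1 - 6) + 3)*2 = -1014 + (-⅕*(-3)*(-5) + 3)*2 = -1014 + (-3 + 3)*2 = -1014 + 0*2 = -1014 + 0 = -1014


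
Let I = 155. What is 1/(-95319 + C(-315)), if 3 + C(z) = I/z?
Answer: -63/6005317 ≈ -1.0491e-5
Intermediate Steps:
C(z) = -3 + 155/z
1/(-95319 + C(-315)) = 1/(-95319 + (-3 + 155/(-315))) = 1/(-95319 + (-3 + 155*(-1/315))) = 1/(-95319 + (-3 - 31/63)) = 1/(-95319 - 220/63) = 1/(-6005317/63) = -63/6005317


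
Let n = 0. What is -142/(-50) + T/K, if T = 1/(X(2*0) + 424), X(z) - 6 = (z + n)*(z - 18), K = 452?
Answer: 2759917/971800 ≈ 2.8400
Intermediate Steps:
X(z) = 6 + z*(-18 + z) (X(z) = 6 + (z + 0)*(z - 18) = 6 + z*(-18 + z))
T = 1/430 (T = 1/((6 + (2*0)² - 36*0) + 424) = 1/((6 + 0² - 18*0) + 424) = 1/((6 + 0 + 0) + 424) = 1/(6 + 424) = 1/430 ≈ 0.0023256)
-142/(-50) + T/K = -142/(-50) + (1/430)/452 = -142*(-1/50) + (1/430)*(1/452) = 71/25 + 1/194360 = 2759917/971800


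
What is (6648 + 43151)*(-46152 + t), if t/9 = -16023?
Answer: -9479687841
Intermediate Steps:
t = -144207 (t = 9*(-16023) = -144207)
(6648 + 43151)*(-46152 + t) = (6648 + 43151)*(-46152 - 144207) = 49799*(-190359) = -9479687841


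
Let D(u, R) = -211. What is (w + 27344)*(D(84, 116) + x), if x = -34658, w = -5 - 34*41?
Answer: -904676205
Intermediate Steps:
w = -1399 (w = -5 - 1394 = -1399)
(w + 27344)*(D(84, 116) + x) = (-1399 + 27344)*(-211 - 34658) = 25945*(-34869) = -904676205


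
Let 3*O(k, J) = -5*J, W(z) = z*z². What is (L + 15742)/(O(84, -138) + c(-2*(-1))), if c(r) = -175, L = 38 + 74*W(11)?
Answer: 114274/55 ≈ 2077.7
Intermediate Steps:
W(z) = z³
O(k, J) = -5*J/3 (O(k, J) = (-5*J)/3 = -5*J/3)
L = 98532 (L = 38 + 74*11³ = 38 + 74*1331 = 38 + 98494 = 98532)
(L + 15742)/(O(84, -138) + c(-2*(-1))) = (98532 + 15742)/(-5/3*(-138) - 175) = 114274/(230 - 175) = 114274/55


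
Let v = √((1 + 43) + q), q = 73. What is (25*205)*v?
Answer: 15375*√13 ≈ 55435.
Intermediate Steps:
v = 3*√13 (v = √((1 + 43) + 73) = √(44 + 73) = √117 = 3*√13 ≈ 10.817)
(25*205)*v = (25*205)*(3*√13) = 5125*(3*√13) = 15375*√13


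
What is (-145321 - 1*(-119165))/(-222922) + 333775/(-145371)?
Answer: -35301733337/16203197031 ≈ -2.1787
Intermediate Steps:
(-145321 - 1*(-119165))/(-222922) + 333775/(-145371) = (-145321 + 119165)*(-1/222922) + 333775*(-1/145371) = -26156*(-1/222922) - 333775/145371 = 13078/111461 - 333775/145371 = -35301733337/16203197031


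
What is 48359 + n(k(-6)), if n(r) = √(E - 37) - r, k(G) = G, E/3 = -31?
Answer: 48365 + I*√130 ≈ 48365.0 + 11.402*I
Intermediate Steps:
E = -93 (E = 3*(-31) = -93)
n(r) = -r + I*√130 (n(r) = √(-93 - 37) - r = √(-130) - r = I*√130 - r = -r + I*√130)
48359 + n(k(-6)) = 48359 + (-1*(-6) + I*√130) = 48359 + (6 + I*√130) = 48365 + I*√130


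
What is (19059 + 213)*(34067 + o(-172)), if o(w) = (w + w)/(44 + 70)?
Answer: 12473140328/19 ≈ 6.5648e+8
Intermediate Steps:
o(w) = w/57 (o(w) = (2*w)/114 = (2*w)*(1/114) = w/57)
(19059 + 213)*(34067 + o(-172)) = (19059 + 213)*(34067 + (1/57)*(-172)) = 19272*(34067 - 172/57) = 19272*(1941647/57) = 12473140328/19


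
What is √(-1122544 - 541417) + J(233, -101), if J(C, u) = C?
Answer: 233 + I*√1663961 ≈ 233.0 + 1289.9*I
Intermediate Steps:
√(-1122544 - 541417) + J(233, -101) = √(-1122544 - 541417) + 233 = √(-1663961) + 233 = I*√1663961 + 233 = 233 + I*√1663961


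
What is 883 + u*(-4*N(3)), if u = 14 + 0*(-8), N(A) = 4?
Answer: 659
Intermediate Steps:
u = 14 (u = 14 + 0 = 14)
883 + u*(-4*N(3)) = 883 + 14*(-4*4) = 883 + 14*(-16) = 883 - 224 = 659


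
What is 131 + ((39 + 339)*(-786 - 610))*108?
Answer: -56990173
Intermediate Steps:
131 + ((39 + 339)*(-786 - 610))*108 = 131 + (378*(-1396))*108 = 131 - 527688*108 = 131 - 56990304 = -56990173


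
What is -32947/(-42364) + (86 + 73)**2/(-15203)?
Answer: -570111043/644059892 ≈ -0.88518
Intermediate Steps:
-32947/(-42364) + (86 + 73)**2/(-15203) = -32947*(-1/42364) + 159**2*(-1/15203) = 32947/42364 + 25281*(-1/15203) = 32947/42364 - 25281/15203 = -570111043/644059892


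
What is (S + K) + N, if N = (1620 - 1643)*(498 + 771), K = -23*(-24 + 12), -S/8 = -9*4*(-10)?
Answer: -31791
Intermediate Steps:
S = -2880 (S = -8*(-9*4)*(-10) = -(-288)*(-10) = -8*360 = -2880)
K = 276 (K = -23*(-12) = 276)
N = -29187 (N = -23*1269 = -29187)
(S + K) + N = (-2880 + 276) - 29187 = -2604 - 29187 = -31791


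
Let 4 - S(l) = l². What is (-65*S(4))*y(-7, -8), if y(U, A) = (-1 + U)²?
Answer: 49920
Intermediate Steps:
S(l) = 4 - l²
(-65*S(4))*y(-7, -8) = (-65*(4 - 1*4²))*(-1 - 7)² = -65*(4 - 1*16)*(-8)² = -65*(4 - 16)*64 = -65*(-12)*64 = 780*64 = 49920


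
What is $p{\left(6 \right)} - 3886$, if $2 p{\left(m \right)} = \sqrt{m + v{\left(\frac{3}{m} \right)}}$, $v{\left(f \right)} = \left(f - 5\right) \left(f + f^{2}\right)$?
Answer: $-3886 + \frac{\sqrt{42}}{8} \approx -3885.2$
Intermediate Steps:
$v{\left(f \right)} = \left(-5 + f\right) \left(f + f^{2}\right)$
$p{\left(m \right)} = \frac{\sqrt{m + \frac{3 \left(-5 - \frac{12}{m} + \frac{9}{m^{2}}\right)}{m}}}{2}$ ($p{\left(m \right)} = \frac{\sqrt{m + \frac{3}{m} \left(-5 + \left(\frac{3}{m}\right)^{2} - 4 \frac{3}{m}\right)}}{2} = \frac{\sqrt{m + \frac{3}{m} \left(-5 + \frac{9}{m^{2}} - \frac{12}{m}\right)}}{2} = \frac{\sqrt{m + \frac{3}{m} \left(-5 - \frac{12}{m} + \frac{9}{m^{2}}\right)}}{2} = \frac{\sqrt{m + \frac{3 \left(-5 - \frac{12}{m} + \frac{9}{m^{2}}\right)}{m}}}{2}$)
$p{\left(6 \right)} - 3886 = \frac{\sqrt{6 - \frac{36}{36} - \frac{15}{6} + \frac{27}{216}}}{2} - 3886 = \frac{\sqrt{6 - 1 - \frac{5}{2} + 27 \cdot \frac{1}{216}}}{2} - 3886 = \frac{\sqrt{6 - 1 - \frac{5}{2} + \frac{1}{8}}}{2} - 3886 = \frac{\sqrt{\frac{21}{8}}}{2} - 3886 = \frac{\frac{1}{4} \sqrt{42}}{2} - 3886 = \frac{\sqrt{42}}{8} - 3886 = -3886 + \frac{\sqrt{42}}{8}$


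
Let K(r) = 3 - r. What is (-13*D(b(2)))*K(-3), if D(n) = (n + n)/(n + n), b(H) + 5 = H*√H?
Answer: -78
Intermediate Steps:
b(H) = -5 + H^(3/2) (b(H) = -5 + H*√H = -5 + H^(3/2))
D(n) = 1 (D(n) = (2*n)/((2*n)) = (2*n)*(1/(2*n)) = 1)
(-13*D(b(2)))*K(-3) = (-13*1)*(3 - 1*(-3)) = -13*(3 + 3) = -13*6 = -78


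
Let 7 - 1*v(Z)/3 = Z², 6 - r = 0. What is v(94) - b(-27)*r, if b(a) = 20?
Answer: -26607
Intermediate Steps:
r = 6 (r = 6 - 1*0 = 6 + 0 = 6)
v(Z) = 21 - 3*Z²
v(94) - b(-27)*r = (21 - 3*94²) - 20*6 = (21 - 3*8836) - 1*120 = (21 - 26508) - 120 = -26487 - 120 = -26607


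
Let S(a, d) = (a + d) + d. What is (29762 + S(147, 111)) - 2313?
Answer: 27818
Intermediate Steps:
S(a, d) = a + 2*d
(29762 + S(147, 111)) - 2313 = (29762 + (147 + 2*111)) - 2313 = (29762 + (147 + 222)) - 2313 = (29762 + 369) - 2313 = 30131 - 2313 = 27818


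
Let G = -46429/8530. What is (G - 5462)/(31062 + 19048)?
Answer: -46637289/427438300 ≈ -0.10911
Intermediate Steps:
G = -46429/8530 (G = -46429*1/8530 = -46429/8530 ≈ -5.4430)
(G - 5462)/(31062 + 19048) = (-46429/8530 - 5462)/(31062 + 19048) = -46637289/8530/50110 = -46637289/8530*1/50110 = -46637289/427438300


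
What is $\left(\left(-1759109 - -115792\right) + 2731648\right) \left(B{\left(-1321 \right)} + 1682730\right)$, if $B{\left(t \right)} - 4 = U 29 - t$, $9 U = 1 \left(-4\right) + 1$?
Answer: $1832798741672$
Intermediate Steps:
$U = - \frac{1}{3}$ ($U = \frac{1 \left(-4\right) + 1}{9} = \frac{-4 + 1}{9} = \frac{1}{9} \left(-3\right) = - \frac{1}{3} \approx -0.33333$)
$B{\left(t \right)} = - \frac{17}{3} - t$ ($B{\left(t \right)} = 4 - \left(\frac{29}{3} + t\right) = - \frac{17}{3} - t$)
$\left(\left(-1759109 - -115792\right) + 2731648\right) \left(B{\left(-1321 \right)} + 1682730\right) = \left(\left(-1759109 - -115792\right) + 2731648\right) \left(\left(- \frac{17}{3} - -1321\right) + 1682730\right) = \left(\left(-1759109 + 115792\right) + 2731648\right) \left(\left(- \frac{17}{3} + 1321\right) + 1682730\right) = \left(-1643317 + 2731648\right) \left(\frac{3946}{3} + 1682730\right) = 1088331 \cdot \frac{5052136}{3} = 1832798741672$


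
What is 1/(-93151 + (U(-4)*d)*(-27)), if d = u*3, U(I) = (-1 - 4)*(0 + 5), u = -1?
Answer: -1/95176 ≈ -1.0507e-5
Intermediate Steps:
U(I) = -25 (U(I) = -5*5 = -25)
d = -3 (d = -1*3 = -3)
1/(-93151 + (U(-4)*d)*(-27)) = 1/(-93151 - 25*(-3)*(-27)) = 1/(-93151 + 75*(-27)) = 1/(-93151 - 2025) = 1/(-95176) = -1/95176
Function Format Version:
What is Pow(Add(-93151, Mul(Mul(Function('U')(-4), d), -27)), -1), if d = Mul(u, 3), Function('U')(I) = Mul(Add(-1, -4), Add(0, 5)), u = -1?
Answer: Rational(-1, 95176) ≈ -1.0507e-5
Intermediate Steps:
Function('U')(I) = -25 (Function('U')(I) = Mul(-5, 5) = -25)
d = -3 (d = Mul(-1, 3) = -3)
Pow(Add(-93151, Mul(Mul(Function('U')(-4), d), -27)), -1) = Pow(Add(-93151, Mul(Mul(-25, -3), -27)), -1) = Pow(Add(-93151, Mul(75, -27)), -1) = Pow(Add(-93151, -2025), -1) = Pow(-95176, -1) = Rational(-1, 95176)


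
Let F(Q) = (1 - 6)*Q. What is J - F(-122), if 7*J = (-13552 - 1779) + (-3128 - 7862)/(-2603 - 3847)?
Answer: -12641546/4515 ≈ -2799.9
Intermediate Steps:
J = -9887396/4515 (J = ((-13552 - 1779) + (-3128 - 7862)/(-2603 - 3847))/7 = (-15331 - 10990/(-6450))/7 = (-15331 - 10990*(-1/6450))/7 = (-15331 + 1099/645)/7 = (1/7)*(-9887396/645) = -9887396/4515 ≈ -2189.9)
F(Q) = -5*Q
J - F(-122) = -9887396/4515 - (-5)*(-122) = -9887396/4515 - 1*610 = -9887396/4515 - 610 = -12641546/4515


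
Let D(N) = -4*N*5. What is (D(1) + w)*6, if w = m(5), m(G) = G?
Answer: -90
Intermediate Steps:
D(N) = -20*N
w = 5
(D(1) + w)*6 = (-20*1 + 5)*6 = (-20 + 5)*6 = -15*6 = -90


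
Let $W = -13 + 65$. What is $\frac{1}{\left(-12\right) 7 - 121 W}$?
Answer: $- \frac{1}{6376} \approx -0.00015684$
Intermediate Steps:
$W = 52$
$\frac{1}{\left(-12\right) 7 - 121 W} = \frac{1}{\left(-12\right) 7 - 6292} = \frac{1}{-84 - 6292} = \frac{1}{-6376} = - \frac{1}{6376}$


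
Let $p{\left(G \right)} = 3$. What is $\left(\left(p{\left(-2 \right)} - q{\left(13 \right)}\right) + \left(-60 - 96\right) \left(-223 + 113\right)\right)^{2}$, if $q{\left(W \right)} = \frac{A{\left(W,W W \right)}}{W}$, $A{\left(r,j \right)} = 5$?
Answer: $\frac{49779856996}{169} \approx 2.9456 \cdot 10^{8}$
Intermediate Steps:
$q{\left(W \right)} = \frac{5}{W}$
$\left(\left(p{\left(-2 \right)} - q{\left(13 \right)}\right) + \left(-60 - 96\right) \left(-223 + 113\right)\right)^{2} = \left(\left(3 - \frac{5}{13}\right) + \left(-60 - 96\right) \left(-223 + 113\right)\right)^{2} = \left(\left(3 - 5 \cdot \frac{1}{13}\right) - -17160\right)^{2} = \left(\left(3 - \frac{5}{13}\right) + 17160\right)^{2} = \left(\frac{34}{13} + 17160\right)^{2} = \left(\frac{223114}{13}\right)^{2} = \frac{49779856996}{169}$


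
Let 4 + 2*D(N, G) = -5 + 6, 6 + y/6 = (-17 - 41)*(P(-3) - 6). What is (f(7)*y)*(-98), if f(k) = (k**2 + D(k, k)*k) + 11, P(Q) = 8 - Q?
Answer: 8615376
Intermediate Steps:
y = -1776 (y = -36 + 6*((-17 - 41)*((8 - 1*(-3)) - 6)) = -36 + 6*(-58*((8 + 3) - 6)) = -36 + 6*(-58*(11 - 6)) = -36 + 6*(-58*5) = -36 + 6*(-290) = -36 - 1740 = -1776)
D(N, G) = -3/2 (D(N, G) = -2 + (-5 + 6)/2 = -2 + (1/2)*1 = -2 + 1/2 = -3/2)
f(k) = 11 + k**2 - 3*k/2 (f(k) = (k**2 - 3*k/2) + 11 = 11 + k**2 - 3*k/2)
(f(7)*y)*(-98) = ((11 + 7**2 - 3/2*7)*(-1776))*(-98) = ((11 + 49 - 21/2)*(-1776))*(-98) = ((99/2)*(-1776))*(-98) = -87912*(-98) = 8615376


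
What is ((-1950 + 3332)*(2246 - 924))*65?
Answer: 118755260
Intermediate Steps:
((-1950 + 3332)*(2246 - 924))*65 = (1382*1322)*65 = 1827004*65 = 118755260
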